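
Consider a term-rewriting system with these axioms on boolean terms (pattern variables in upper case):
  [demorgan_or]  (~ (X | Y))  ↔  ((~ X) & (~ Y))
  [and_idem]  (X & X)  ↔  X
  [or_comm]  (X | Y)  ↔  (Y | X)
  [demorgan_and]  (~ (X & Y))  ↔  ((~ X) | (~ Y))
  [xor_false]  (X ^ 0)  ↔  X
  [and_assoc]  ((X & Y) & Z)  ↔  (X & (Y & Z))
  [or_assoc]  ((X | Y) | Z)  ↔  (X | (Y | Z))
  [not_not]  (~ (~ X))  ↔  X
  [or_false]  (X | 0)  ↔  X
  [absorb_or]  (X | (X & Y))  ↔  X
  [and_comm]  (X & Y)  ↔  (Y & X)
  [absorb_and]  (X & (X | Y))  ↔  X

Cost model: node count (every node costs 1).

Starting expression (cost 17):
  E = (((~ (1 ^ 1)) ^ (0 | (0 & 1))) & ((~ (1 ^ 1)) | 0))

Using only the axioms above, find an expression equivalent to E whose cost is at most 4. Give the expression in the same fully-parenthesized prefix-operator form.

step 1: absorb_or (→) rewrites (0 | (0 & 1)) into 0, now (((~ (1 ^ 1)) ^ 0) & ((~ (1 ^ 1)) | 0))
step 2: xor_false (→) rewrites ((~ (1 ^ 1)) ^ 0) into (~ (1 ^ 1)), now ((~ (1 ^ 1)) & ((~ (1 ^ 1)) | 0))
step 3: absorb_and (→) rewrites ((~ (1 ^ 1)) & ((~ (1 ^ 1)) | 0)) into (~ (1 ^ 1)), reaching cost 4 (bound 4)

(~ (1 ^ 1))   [cost 4]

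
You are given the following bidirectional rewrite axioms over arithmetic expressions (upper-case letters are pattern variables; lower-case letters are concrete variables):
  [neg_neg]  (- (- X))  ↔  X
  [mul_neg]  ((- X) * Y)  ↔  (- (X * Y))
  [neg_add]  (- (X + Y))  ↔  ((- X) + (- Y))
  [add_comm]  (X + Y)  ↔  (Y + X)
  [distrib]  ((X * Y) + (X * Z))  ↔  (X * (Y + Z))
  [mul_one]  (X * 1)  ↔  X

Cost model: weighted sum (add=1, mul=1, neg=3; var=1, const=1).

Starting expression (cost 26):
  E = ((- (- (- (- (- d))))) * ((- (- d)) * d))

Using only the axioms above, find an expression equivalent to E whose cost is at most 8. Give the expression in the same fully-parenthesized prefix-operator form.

1. [neg_neg →] (- (- d))  →  d;  E = ((- (- (- (- (- d))))) * (d * d))
2. [neg_neg →] (- (- d))  →  d;  E = ((- (- (- d))) * (d * d))
3. [neg_neg →] (- (- d))  →  d;  cost 8 ≤ 8, done

((- d) * (d * d))   [cost 8]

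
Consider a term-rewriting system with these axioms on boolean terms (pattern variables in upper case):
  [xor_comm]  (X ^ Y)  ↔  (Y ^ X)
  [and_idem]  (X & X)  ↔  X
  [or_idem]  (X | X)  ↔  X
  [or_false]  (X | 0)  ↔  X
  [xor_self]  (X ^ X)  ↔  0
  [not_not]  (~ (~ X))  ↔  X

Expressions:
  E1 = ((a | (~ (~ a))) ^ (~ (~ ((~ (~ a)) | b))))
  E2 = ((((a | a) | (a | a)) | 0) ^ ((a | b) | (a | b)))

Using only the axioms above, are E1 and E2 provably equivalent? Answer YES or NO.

(1) (~ (~ ((~ (~ a)) | b)))  =[not_not →]=  ((~ (~ a)) | b)    ⊢ ((a | (~ (~ a))) ^ ((~ (~ a)) | b))
(2) (~ (~ a))  =[not_not →]=  a    ⊢ ((a | a) ^ ((~ (~ a)) | b))
(3) (~ (~ a))  =[not_not →]=  a    ⊢ ((a | a) ^ (a | b))
(4) (a | a)  =[or_false ←]=  ((a | a) | 0)    ⊢ (((a | a) | 0) ^ (a | b))
(5) (a | a)  =[or_idem ←]=  ((a | a) | (a | a))    ⊢ ((((a | a) | (a | a)) | 0) ^ (a | b))
(6) (a | b)  =[or_idem ←]=  ((a | b) | (a | b))    ⊢ E2

YES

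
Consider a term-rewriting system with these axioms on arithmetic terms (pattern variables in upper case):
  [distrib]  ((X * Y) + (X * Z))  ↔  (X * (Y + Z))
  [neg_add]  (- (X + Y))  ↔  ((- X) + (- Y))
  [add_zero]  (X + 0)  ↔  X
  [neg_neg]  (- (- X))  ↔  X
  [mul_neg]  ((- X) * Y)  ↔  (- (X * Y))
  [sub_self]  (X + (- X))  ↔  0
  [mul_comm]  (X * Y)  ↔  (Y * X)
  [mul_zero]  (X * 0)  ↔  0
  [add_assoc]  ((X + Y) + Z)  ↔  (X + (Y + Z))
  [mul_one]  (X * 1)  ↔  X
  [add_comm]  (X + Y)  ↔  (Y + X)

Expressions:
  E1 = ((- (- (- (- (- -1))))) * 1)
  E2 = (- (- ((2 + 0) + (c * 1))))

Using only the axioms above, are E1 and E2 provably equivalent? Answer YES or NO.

Every axiom is a valid identity, so a rewrite proof would force E1 and E2 to agree under every assignment.
At c=0: E1 = 1 but E2 = 2; they differ, so no derivation exists.

NO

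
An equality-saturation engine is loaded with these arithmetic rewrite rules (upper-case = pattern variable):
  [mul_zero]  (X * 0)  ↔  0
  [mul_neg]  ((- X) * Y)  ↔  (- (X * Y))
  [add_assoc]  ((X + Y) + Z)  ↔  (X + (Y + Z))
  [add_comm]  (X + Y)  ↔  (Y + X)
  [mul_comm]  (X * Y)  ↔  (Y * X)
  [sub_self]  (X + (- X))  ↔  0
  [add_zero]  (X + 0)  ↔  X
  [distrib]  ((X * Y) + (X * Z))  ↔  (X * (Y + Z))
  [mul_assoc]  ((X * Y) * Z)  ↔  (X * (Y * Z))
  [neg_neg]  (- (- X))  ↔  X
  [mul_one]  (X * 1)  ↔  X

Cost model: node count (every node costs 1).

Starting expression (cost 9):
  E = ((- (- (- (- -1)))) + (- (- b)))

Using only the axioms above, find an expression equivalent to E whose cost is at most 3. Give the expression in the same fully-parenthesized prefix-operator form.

(-1 + b)   [cost 3]

step 1: neg_neg (→) rewrites (- (- b)) into b, now ((- (- (- (- -1)))) + b)
step 2: neg_neg (→) rewrites (- (- -1)) into -1, now ((- (- -1)) + b)
step 3: neg_neg (→) rewrites (- (- -1)) into -1, reaching cost 3 (bound 3)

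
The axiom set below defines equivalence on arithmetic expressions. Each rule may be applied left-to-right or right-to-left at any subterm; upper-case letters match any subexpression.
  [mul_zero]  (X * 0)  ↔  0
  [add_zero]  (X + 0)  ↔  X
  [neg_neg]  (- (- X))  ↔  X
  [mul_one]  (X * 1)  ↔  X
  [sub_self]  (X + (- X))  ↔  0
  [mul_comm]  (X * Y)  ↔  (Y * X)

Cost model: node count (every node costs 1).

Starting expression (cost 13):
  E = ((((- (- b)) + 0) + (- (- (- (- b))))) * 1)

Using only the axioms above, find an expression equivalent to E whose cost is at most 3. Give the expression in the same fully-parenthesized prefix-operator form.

(b + b)   [cost 3]

(1) (- (- b))  =[neg_neg →]=  b    ⊢ ((((- (- b)) + 0) + (- (- b))) * 1)
(2) ((((- (- b)) + 0) + (- (- b))) * 1)  =[mul_one →]=  (((- (- b)) + 0) + (- (- b)))
(3) (- (- b))  =[neg_neg →]=  b    ⊢ (((- (- b)) + 0) + b)
(4) ((- (- b)) + 0)  =[add_zero →]=  (- (- b))    ⊢ ((- (- b)) + b)
(5) (- (- b))  =[neg_neg →]=  b    ⊢ cost 3, within 3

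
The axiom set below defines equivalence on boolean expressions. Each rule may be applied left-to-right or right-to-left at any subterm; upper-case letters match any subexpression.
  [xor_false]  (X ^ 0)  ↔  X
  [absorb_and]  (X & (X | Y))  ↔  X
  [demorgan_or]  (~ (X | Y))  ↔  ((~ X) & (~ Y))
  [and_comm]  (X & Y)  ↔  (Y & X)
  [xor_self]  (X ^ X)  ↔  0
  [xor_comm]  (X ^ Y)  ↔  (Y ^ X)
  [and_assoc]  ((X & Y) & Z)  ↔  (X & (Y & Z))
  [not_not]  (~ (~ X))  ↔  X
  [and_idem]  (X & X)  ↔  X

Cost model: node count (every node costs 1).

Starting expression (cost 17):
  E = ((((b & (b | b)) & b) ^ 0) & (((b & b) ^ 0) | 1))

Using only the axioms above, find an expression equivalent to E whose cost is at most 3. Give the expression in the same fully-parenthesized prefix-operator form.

(b ^ 0)   [cost 3]

(1) (b & (b | b))  =[absorb_and →]=  b    ⊢ (((b & b) ^ 0) & (((b & b) ^ 0) | 1))
(2) (((b & b) ^ 0) & (((b & b) ^ 0) | 1))  =[absorb_and →]=  ((b & b) ^ 0)
(3) (b & b)  =[and_idem →]=  b    ⊢ cost 3, within 3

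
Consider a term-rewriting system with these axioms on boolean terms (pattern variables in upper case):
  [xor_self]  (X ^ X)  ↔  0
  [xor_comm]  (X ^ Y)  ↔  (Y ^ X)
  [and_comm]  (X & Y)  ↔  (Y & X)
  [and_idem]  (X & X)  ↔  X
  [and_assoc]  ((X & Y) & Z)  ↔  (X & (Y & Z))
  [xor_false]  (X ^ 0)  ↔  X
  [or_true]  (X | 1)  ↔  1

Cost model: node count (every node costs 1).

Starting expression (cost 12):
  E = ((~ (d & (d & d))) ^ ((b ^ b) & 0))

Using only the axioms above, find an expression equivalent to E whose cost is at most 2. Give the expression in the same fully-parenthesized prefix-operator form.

(~ d)   [cost 2]

(1) (d & d)  =[and_idem →]=  d    ⊢ ((~ (d & d)) ^ ((b ^ b) & 0))
(2) (d & d)  =[and_idem →]=  d    ⊢ ((~ d) ^ ((b ^ b) & 0))
(3) (b ^ b)  =[xor_self →]=  0    ⊢ ((~ d) ^ (0 & 0))
(4) (0 & 0)  =[and_idem →]=  0    ⊢ ((~ d) ^ 0)
(5) ((~ d) ^ 0)  =[xor_false →]=  (~ d)    ⊢ cost 2, within 2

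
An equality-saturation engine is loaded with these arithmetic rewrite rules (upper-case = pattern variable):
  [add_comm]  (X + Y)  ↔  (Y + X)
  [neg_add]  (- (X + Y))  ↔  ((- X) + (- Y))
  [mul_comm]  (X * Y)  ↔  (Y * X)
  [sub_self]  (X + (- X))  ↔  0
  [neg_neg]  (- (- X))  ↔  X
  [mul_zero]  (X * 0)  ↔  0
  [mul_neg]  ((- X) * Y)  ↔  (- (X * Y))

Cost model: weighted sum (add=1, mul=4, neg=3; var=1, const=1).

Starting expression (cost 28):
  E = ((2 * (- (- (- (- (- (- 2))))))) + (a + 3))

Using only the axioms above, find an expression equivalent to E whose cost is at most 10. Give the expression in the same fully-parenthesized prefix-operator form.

((2 * 2) + (a + 3))   [cost 10]

(1) (- (- (- (- 2))))  =[neg_neg →]=  (- (- 2))    ⊢ ((2 * (- (- (- (- 2))))) + (a + 3))
(2) (- (- (- 2)))  =[neg_neg →]=  (- 2)    ⊢ ((2 * (- (- 2))) + (a + 3))
(3) (- (- 2))  =[neg_neg →]=  2    ⊢ cost 10, within 10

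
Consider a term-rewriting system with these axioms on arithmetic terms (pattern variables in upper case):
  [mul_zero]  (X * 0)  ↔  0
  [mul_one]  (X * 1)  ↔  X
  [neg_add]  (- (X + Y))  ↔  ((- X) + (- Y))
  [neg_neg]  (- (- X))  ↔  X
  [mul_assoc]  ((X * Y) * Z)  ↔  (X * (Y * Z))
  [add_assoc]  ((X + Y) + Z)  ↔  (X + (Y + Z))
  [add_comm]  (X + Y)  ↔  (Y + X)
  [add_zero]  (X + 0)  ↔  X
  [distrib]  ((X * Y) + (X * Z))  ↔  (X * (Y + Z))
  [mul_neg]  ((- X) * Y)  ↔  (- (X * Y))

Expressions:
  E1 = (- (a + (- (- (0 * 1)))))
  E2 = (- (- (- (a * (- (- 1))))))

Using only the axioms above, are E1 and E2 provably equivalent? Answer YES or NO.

YES

(1) (- (- (0 * 1)))  =[neg_neg →]=  (0 * 1)    ⊢ (- (a + (0 * 1)))
(2) (0 * 1)  =[mul_one →]=  0    ⊢ (- (a + 0))
(3) (a + 0)  =[add_zero →]=  a    ⊢ (- a)
(4) a  =[mul_one ←]=  (a * 1)    ⊢ (- (a * 1))
(5) 1  =[neg_neg ←]=  (- (- 1))    ⊢ (- (a * (- (- 1))))
(6) (- (a * (- (- 1))))  =[neg_neg ←]=  (- (- (- (a * (- (- 1))))))    ⊢ E2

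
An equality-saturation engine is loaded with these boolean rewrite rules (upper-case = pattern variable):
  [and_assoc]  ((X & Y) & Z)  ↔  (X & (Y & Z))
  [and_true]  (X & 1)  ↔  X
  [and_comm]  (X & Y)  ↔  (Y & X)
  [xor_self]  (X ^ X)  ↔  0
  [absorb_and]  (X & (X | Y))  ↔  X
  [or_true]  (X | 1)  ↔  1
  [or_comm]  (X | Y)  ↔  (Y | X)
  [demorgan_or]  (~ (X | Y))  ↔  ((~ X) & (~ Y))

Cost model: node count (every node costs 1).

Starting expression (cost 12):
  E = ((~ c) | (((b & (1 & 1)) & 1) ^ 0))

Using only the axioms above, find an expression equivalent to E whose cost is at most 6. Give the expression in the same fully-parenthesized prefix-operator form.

((~ c) | (b ^ 0))   [cost 6]

(1) (1 & 1)  =[and_true →]=  1    ⊢ ((~ c) | (((b & 1) & 1) ^ 0))
(2) (b & 1)  =[and_true →]=  b    ⊢ ((~ c) | ((b & 1) ^ 0))
(3) (b & 1)  =[and_true →]=  b    ⊢ cost 6, within 6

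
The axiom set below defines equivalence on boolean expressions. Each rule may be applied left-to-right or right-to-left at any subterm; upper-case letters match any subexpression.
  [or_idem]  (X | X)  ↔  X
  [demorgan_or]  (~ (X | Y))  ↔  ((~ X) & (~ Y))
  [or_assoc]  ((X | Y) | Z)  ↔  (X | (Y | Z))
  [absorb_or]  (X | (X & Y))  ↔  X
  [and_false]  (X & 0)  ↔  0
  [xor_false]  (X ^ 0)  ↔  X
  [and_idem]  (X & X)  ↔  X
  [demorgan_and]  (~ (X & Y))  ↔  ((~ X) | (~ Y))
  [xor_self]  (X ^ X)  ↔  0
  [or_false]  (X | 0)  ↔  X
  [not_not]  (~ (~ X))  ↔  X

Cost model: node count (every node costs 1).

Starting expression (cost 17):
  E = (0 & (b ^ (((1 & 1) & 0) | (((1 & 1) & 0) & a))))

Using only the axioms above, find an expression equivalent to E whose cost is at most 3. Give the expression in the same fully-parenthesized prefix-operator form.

(1) (((1 & 1) & 0) | (((1 & 1) & 0) & a))  =[absorb_or →]=  ((1 & 1) & 0)    ⊢ (0 & (b ^ ((1 & 1) & 0)))
(2) (1 & 1)  =[and_idem →]=  1    ⊢ (0 & (b ^ (1 & 0)))
(3) (1 & 0)  =[and_false →]=  0    ⊢ (0 & (b ^ 0))
(4) (b ^ 0)  =[xor_false →]=  b    ⊢ cost 3, within 3

(0 & b)   [cost 3]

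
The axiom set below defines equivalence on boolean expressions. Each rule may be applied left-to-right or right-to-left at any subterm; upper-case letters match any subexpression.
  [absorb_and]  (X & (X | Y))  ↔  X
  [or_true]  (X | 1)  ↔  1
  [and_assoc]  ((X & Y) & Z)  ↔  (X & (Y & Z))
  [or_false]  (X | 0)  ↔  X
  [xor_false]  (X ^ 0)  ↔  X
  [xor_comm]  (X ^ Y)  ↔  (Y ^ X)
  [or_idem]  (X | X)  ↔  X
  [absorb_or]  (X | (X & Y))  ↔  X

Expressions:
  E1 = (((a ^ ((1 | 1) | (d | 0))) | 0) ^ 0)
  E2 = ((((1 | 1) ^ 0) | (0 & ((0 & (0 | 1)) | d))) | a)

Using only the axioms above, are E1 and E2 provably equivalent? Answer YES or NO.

The axioms are sound identities: if E1 ↔* E2 then E1 and E2 evaluate identically under any assignment.
Under a=1, d=0: E1 evaluates to 0, E2 to 1. Distinct ⇒ no rewrite sequence connects them.

NO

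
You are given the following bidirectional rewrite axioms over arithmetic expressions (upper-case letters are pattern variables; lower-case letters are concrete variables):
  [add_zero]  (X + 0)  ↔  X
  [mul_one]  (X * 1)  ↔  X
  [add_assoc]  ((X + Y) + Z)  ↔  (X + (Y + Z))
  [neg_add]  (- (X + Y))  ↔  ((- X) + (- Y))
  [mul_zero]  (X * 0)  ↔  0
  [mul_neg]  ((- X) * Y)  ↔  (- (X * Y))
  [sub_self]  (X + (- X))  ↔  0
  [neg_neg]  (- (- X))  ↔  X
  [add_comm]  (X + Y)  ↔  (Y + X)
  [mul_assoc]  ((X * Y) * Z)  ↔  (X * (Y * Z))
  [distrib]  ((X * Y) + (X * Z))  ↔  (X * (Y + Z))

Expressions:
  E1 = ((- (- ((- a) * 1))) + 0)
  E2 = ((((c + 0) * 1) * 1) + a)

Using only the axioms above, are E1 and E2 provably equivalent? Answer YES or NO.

NO

The axioms are sound identities: if E1 ↔* E2 then E1 and E2 evaluate identically under any assignment.
Under a=0, c=1: E1 evaluates to 0, E2 to 1. Distinct ⇒ no rewrite sequence connects them.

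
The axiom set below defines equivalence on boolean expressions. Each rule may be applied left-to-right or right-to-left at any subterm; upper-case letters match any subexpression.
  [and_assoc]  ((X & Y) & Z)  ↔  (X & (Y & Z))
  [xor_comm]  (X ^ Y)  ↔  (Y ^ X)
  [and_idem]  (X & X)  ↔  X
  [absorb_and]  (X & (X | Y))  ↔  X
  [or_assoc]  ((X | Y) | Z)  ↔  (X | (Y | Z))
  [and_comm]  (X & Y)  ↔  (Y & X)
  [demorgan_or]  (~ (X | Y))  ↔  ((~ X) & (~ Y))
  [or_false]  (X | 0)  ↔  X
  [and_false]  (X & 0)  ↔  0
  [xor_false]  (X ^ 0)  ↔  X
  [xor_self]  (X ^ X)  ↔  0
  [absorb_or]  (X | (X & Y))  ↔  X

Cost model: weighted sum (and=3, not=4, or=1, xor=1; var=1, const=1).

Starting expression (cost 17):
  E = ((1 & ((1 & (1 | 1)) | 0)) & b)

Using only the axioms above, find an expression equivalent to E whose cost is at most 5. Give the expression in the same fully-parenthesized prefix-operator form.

(1 & b)   [cost 5]

1. [absorb_and →] (1 & (1 | 1))  →  1;  E = ((1 & (1 | 0)) & b)
2. [or_false →] (1 | 0)  →  1;  E = ((1 & 1) & b)
3. [and_idem →] (1 & 1)  →  1;  cost 5 ≤ 5, done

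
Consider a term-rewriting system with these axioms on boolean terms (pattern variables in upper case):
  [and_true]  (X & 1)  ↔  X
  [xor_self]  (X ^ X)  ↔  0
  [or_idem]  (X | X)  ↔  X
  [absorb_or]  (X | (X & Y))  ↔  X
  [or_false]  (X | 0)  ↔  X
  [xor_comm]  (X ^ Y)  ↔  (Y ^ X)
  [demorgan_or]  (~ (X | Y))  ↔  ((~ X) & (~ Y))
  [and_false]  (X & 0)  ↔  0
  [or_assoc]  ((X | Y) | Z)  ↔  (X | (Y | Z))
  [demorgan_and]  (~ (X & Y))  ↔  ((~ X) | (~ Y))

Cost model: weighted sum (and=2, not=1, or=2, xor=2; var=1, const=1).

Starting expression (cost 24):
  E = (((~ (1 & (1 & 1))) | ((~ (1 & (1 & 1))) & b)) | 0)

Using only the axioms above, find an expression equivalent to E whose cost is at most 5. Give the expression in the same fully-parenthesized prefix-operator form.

1. [absorb_or →] ((~ (1 & (1 & 1))) | ((~ (1 & (1 & 1))) & b))  →  (~ (1 & (1 & 1)));  E = ((~ (1 & (1 & 1))) | 0)
2. [or_false →] ((~ (1 & (1 & 1))) | 0)  →  (~ (1 & (1 & 1)))
3. [and_true →] (1 & 1)  →  1;  cost 5 ≤ 5, done

(~ (1 & 1))   [cost 5]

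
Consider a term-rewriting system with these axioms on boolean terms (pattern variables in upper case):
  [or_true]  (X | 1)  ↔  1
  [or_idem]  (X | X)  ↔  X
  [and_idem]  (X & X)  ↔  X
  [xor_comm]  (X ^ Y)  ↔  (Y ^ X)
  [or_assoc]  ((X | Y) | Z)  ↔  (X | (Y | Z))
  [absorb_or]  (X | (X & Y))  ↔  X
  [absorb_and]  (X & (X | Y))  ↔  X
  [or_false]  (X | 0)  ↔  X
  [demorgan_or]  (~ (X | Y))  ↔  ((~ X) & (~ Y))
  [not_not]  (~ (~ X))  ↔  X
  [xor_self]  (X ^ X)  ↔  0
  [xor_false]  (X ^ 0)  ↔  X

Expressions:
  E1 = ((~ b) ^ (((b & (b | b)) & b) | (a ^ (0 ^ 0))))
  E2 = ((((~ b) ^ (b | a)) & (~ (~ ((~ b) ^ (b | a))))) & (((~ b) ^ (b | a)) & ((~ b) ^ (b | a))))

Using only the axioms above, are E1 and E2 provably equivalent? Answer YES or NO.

(1) (b & (b | b))  =[absorb_and →]=  b    ⊢ ((~ b) ^ ((b & b) | (a ^ (0 ^ 0))))
(2) (b & b)  =[and_idem →]=  b    ⊢ ((~ b) ^ (b | (a ^ (0 ^ 0))))
(3) (0 ^ 0)  =[xor_false →]=  0    ⊢ ((~ b) ^ (b | (a ^ 0)))
(4) (a ^ 0)  =[xor_false →]=  a    ⊢ ((~ b) ^ (b | a))
(5) ((~ b) ^ (b | a))  =[and_idem ←]=  (((~ b) ^ (b | a)) & ((~ b) ^ (b | a)))
(6) (((~ b) ^ (b | a)) & ((~ b) ^ (b | a)))  =[and_idem ←]=  ((((~ b) ^ (b | a)) & ((~ b) ^ (b | a))) & (((~ b) ^ (b | a)) & ((~ b) ^ (b | a))))
(7) ((~ b) ^ (b | a))  =[not_not ←]=  (~ (~ ((~ b) ^ (b | a))))    ⊢ E2

YES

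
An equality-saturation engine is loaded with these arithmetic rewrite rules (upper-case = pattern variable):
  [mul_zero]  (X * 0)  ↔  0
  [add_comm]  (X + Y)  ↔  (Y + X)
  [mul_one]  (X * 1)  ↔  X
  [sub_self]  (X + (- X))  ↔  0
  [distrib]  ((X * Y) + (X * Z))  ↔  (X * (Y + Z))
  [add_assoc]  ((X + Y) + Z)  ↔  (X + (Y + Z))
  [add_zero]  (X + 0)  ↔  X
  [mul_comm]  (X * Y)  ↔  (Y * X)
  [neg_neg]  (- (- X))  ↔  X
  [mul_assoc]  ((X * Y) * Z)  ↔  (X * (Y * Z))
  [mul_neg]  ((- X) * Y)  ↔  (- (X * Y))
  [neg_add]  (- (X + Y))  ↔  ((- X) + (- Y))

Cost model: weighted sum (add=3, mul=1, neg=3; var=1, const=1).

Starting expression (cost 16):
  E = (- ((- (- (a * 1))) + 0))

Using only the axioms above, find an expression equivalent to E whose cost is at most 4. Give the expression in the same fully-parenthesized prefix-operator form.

(- a)   [cost 4]

1. [add_zero →] ((- (- (a * 1))) + 0)  →  (- (- (a * 1)));  E = (- (- (- (a * 1))))
2. [mul_one →] (a * 1)  →  a;  E = (- (- (- a)))
3. [neg_neg →] (- (- (- a)))  →  (- a);  cost 4 ≤ 4, done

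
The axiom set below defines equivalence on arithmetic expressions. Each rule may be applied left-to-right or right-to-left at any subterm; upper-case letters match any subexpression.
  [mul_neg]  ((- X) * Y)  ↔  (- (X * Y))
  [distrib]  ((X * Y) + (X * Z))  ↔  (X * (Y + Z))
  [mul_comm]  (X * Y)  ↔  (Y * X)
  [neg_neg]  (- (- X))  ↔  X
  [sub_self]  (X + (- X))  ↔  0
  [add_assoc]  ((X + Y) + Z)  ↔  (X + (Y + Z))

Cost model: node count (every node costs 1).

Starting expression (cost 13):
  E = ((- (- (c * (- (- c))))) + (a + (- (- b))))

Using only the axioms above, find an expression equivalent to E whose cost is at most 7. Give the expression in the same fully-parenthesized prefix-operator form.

(1) (- (- (c * (- (- c)))))  =[neg_neg →]=  (c * (- (- c)))    ⊢ ((c * (- (- c))) + (a + (- (- b))))
(2) (- (- c))  =[neg_neg →]=  c    ⊢ ((c * c) + (a + (- (- b))))
(3) (- (- b))  =[neg_neg →]=  b    ⊢ cost 7, within 7

((c * c) + (a + b))   [cost 7]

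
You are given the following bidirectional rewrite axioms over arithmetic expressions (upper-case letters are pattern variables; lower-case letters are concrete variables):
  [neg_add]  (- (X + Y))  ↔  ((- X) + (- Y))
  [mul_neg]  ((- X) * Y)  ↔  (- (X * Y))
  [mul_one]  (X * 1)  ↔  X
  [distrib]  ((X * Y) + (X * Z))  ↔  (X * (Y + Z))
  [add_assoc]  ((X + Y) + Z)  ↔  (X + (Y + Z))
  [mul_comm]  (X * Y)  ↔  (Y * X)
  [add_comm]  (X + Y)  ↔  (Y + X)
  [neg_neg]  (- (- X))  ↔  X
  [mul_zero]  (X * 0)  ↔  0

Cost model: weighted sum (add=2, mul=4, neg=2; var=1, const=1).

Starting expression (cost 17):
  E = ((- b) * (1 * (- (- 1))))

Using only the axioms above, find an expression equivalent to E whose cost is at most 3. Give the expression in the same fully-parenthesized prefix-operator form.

(1) (- (- 1))  =[neg_neg →]=  1    ⊢ ((- b) * (1 * 1))
(2) (1 * 1)  =[mul_one →]=  1    ⊢ ((- b) * 1)
(3) ((- b) * 1)  =[mul_one →]=  (- b)    ⊢ cost 3, within 3

(- b)   [cost 3]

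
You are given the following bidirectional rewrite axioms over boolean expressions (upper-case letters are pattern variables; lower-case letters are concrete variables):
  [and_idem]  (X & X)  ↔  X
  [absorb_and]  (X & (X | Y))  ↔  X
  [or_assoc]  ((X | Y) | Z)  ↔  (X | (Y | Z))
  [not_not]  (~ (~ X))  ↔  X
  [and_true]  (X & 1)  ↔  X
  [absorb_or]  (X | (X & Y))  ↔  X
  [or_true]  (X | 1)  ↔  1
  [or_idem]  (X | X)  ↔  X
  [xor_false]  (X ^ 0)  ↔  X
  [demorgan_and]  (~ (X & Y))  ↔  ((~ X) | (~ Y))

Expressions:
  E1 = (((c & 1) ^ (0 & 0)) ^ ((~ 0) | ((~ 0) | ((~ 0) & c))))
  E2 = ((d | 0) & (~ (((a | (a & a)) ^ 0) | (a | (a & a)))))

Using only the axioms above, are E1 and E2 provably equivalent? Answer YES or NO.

All listed rules preserve value, hence provable equivalence implies equal values everywhere; look for a separating assignment.
a=0, c=0, d=0 gives E1 ↦ 1, E2 ↦ 0; values differ ⇒ not provably equivalent.

NO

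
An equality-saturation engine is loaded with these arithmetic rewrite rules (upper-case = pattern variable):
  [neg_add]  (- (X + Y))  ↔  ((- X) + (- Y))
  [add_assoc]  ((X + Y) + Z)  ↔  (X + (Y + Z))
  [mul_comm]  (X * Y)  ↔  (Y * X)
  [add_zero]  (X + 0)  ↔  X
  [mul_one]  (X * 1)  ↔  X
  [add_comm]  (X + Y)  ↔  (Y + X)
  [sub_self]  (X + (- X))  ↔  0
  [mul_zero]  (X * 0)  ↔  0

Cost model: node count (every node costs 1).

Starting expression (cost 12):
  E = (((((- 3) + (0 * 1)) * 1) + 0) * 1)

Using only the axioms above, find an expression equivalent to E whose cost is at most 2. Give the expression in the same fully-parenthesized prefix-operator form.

(- 3)   [cost 2]

(1) (((- 3) + (0 * 1)) * 1)  =[mul_one →]=  ((- 3) + (0 * 1))    ⊢ ((((- 3) + (0 * 1)) + 0) * 1)
(2) (0 * 1)  =[mul_one →]=  0    ⊢ ((((- 3) + 0) + 0) * 1)
(3) ((- 3) + 0)  =[add_zero →]=  (- 3)    ⊢ (((- 3) + 0) * 1)
(4) ((- 3) + 0)  =[add_zero →]=  (- 3)    ⊢ ((- 3) * 1)
(5) ((- 3) * 1)  =[mul_one →]=  (- 3)    ⊢ cost 2, within 2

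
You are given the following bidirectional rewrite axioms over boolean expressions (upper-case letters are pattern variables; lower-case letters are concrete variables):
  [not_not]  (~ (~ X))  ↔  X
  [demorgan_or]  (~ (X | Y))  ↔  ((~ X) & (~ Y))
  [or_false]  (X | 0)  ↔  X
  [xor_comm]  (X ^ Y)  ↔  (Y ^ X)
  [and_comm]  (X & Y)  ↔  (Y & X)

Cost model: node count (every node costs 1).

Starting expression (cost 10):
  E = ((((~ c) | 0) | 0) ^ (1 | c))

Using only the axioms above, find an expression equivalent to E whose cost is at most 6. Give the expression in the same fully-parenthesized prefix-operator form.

((~ c) ^ (1 | c))   [cost 6]

step 1: or_false (→) rewrites ((~ c) | 0) into (~ c), now (((~ c) | 0) ^ (1 | c))
step 2: or_false (→) rewrites ((~ c) | 0) into (~ c), reaching cost 6 (bound 6)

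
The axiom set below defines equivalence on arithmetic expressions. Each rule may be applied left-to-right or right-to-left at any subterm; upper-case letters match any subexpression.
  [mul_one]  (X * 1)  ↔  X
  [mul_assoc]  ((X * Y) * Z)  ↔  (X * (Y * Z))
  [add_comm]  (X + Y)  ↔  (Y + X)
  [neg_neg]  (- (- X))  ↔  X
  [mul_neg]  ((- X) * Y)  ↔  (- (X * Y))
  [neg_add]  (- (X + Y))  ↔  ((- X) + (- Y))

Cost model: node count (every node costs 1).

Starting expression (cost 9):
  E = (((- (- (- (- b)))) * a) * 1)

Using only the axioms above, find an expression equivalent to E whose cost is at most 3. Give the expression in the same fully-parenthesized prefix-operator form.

(1) (- (- (- b)))  =[neg_neg →]=  (- b)    ⊢ (((- (- b)) * a) * 1)
(2) (((- (- b)) * a) * 1)  =[mul_one →]=  ((- (- b)) * a)
(3) (- (- b))  =[neg_neg →]=  b    ⊢ cost 3, within 3

(b * a)   [cost 3]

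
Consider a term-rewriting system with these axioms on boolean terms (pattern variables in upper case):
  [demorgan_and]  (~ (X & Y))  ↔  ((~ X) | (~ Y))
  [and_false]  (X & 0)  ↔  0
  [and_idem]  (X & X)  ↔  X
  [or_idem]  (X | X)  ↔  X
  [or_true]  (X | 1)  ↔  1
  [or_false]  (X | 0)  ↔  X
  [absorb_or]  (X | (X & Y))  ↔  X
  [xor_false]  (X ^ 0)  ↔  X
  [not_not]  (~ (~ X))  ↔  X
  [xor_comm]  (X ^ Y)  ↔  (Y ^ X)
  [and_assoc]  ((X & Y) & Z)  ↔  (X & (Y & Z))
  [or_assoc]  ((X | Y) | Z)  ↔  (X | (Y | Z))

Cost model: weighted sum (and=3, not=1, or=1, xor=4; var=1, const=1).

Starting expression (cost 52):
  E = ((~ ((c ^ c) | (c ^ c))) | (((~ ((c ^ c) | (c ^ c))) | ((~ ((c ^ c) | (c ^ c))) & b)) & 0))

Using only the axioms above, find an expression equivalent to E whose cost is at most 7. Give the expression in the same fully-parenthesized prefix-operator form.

(1) ((~ ((c ^ c) | (c ^ c))) | ((~ ((c ^ c) | (c ^ c))) & b))  =[absorb_or →]=  (~ ((c ^ c) | (c ^ c)))    ⊢ ((~ ((c ^ c) | (c ^ c))) | ((~ ((c ^ c) | (c ^ c))) & 0))
(2) ((~ ((c ^ c) | (c ^ c))) | ((~ ((c ^ c) | (c ^ c))) & 0))  =[absorb_or →]=  (~ ((c ^ c) | (c ^ c)))
(3) ((c ^ c) | (c ^ c))  =[or_idem →]=  (c ^ c)    ⊢ cost 7, within 7

(~ (c ^ c))   [cost 7]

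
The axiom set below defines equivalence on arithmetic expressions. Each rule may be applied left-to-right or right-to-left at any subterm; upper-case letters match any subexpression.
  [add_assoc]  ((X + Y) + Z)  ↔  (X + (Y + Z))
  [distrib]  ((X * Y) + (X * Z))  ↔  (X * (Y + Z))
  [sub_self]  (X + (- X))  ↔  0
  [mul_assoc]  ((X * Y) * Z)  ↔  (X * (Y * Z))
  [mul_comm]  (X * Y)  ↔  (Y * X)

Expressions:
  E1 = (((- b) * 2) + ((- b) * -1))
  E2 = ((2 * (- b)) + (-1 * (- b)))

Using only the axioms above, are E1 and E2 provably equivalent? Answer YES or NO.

YES

step 1: mul_comm (→) rewrites ((- b) * 2) into (2 * (- b)), now ((2 * (- b)) + ((- b) * -1))
step 2: mul_comm (→) rewrites ((- b) * -1) into (-1 * (- b)), which is E2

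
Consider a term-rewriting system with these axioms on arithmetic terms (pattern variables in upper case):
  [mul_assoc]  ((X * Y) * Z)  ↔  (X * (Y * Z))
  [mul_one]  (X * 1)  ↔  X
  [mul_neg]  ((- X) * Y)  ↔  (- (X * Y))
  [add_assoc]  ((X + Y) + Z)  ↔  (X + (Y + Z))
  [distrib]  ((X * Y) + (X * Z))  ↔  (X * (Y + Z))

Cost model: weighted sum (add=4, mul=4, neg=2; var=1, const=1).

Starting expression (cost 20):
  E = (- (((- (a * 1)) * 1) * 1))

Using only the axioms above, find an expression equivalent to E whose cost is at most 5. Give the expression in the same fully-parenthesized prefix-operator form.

1. [mul_one →] (((- (a * 1)) * 1) * 1)  →  ((- (a * 1)) * 1);  E = (- ((- (a * 1)) * 1))
2. [mul_one →] ((- (a * 1)) * 1)  →  (- (a * 1));  E = (- (- (a * 1)))
3. [mul_one →] (a * 1)  →  a;  cost 5 ≤ 5, done

(- (- a))   [cost 5]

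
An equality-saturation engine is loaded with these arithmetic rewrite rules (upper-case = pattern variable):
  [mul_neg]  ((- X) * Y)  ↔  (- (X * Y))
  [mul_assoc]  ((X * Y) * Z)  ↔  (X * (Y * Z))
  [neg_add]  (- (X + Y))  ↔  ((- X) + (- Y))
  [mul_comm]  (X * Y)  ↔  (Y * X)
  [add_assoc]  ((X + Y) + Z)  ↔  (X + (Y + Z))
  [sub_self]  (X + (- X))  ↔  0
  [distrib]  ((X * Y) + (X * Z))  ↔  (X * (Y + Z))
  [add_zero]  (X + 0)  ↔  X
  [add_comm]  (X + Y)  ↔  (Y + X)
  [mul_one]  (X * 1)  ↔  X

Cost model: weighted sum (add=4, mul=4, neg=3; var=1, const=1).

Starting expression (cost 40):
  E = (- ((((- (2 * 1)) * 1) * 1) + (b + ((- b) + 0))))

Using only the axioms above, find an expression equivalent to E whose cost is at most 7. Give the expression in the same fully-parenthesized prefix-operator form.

(- (- 2))   [cost 7]

1. [mul_one →] (2 * 1)  →  2;  E = (- ((((- 2) * 1) * 1) + (b + ((- b) + 0))))
2. [add_zero →] ((- b) + 0)  →  (- b);  E = (- ((((- 2) * 1) * 1) + (b + (- b))))
3. [mul_one →] (((- 2) * 1) * 1)  →  ((- 2) * 1);  E = (- (((- 2) * 1) + (b + (- b))))
4. [sub_self →] (b + (- b))  →  0;  E = (- (((- 2) * 1) + 0))
5. [add_zero →] (((- 2) * 1) + 0)  →  ((- 2) * 1);  E = (- ((- 2) * 1))
6. [mul_one →] ((- 2) * 1)  →  (- 2);  cost 7 ≤ 7, done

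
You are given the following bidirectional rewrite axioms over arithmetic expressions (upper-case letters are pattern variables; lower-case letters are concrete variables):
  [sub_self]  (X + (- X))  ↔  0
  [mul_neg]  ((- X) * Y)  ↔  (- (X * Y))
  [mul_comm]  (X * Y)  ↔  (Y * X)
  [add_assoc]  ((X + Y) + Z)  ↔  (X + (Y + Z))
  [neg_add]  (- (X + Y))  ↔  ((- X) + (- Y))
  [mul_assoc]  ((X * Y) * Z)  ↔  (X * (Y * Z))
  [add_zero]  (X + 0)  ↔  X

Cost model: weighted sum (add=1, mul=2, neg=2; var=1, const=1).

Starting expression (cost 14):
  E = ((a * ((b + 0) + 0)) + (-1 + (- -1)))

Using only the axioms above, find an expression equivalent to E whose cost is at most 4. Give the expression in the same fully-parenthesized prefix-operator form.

(1) ((b + 0) + 0)  =[add_zero →]=  (b + 0)    ⊢ ((a * (b + 0)) + (-1 + (- -1)))
(2) (-1 + (- -1))  =[sub_self →]=  0    ⊢ ((a * (b + 0)) + 0)
(3) (b + 0)  =[add_zero →]=  b    ⊢ ((a * b) + 0)
(4) ((a * b) + 0)  =[add_zero →]=  (a * b)    ⊢ cost 4, within 4

(a * b)   [cost 4]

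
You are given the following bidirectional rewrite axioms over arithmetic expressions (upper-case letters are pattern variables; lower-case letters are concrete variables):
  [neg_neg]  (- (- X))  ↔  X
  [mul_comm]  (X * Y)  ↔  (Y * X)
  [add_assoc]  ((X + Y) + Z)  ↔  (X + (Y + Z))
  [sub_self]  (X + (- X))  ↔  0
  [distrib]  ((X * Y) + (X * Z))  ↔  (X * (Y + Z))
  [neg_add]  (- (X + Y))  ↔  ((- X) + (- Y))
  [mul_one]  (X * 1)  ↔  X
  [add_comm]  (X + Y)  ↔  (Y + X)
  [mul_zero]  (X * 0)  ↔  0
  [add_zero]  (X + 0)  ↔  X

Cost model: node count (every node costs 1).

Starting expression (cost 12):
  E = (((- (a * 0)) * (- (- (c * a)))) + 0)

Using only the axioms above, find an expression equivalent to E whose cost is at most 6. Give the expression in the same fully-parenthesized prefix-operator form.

1. [add_zero →] (((- (a * 0)) * (- (- (c * a)))) + 0)  →  ((- (a * 0)) * (- (- (c * a))))
2. [mul_zero →] (a * 0)  →  0;  E = ((- 0) * (- (- (c * a))))
3. [neg_neg →] (- (- (c * a)))  →  (c * a);  cost 6 ≤ 6, done

((- 0) * (c * a))   [cost 6]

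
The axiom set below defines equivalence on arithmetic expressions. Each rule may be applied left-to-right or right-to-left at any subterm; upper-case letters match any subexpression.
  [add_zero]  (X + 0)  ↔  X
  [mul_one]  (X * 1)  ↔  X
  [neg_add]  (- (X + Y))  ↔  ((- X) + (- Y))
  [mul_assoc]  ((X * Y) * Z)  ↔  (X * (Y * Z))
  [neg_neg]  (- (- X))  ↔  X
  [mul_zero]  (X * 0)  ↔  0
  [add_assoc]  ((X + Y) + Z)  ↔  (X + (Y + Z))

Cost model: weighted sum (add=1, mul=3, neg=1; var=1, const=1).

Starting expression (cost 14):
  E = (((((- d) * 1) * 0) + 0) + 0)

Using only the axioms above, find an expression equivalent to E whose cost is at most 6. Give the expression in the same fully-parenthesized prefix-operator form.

((- d) * 0)   [cost 6]

step 1: mul_one (→) rewrites ((- d) * 1) into (- d), now ((((- d) * 0) + 0) + 0)
step 2: add_zero (→) rewrites (((- d) * 0) + 0) into ((- d) * 0), now (((- d) * 0) + 0)
step 3: add_zero (→) rewrites (((- d) * 0) + 0) into ((- d) * 0), reaching cost 6 (bound 6)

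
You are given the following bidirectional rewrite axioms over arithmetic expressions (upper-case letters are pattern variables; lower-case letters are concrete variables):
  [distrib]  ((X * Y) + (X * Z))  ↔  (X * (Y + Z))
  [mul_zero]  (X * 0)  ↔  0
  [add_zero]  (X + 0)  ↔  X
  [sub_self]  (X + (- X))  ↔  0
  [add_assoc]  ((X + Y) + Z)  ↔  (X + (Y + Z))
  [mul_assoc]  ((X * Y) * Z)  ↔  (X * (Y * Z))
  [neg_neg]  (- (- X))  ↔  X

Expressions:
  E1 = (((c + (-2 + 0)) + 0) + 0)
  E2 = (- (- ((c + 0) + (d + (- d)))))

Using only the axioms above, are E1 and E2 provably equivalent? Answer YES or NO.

All listed rules preserve value, hence provable equivalence implies equal values everywhere; look for a separating assignment.
c=0, d=0 gives E1 ↦ -2, E2 ↦ 0; values differ ⇒ not provably equivalent.

NO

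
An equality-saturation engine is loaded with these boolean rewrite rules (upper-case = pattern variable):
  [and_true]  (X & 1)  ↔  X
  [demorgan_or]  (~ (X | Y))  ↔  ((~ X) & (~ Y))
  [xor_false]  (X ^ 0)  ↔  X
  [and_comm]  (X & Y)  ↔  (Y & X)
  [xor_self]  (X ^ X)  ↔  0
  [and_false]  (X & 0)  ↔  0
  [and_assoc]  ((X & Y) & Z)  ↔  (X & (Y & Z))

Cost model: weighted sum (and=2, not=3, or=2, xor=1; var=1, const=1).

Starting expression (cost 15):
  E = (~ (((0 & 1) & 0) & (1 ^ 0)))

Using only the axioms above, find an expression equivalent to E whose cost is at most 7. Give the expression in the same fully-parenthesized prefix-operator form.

(~ (0 & 0))   [cost 7]

step 1: xor_false (→) rewrites (1 ^ 0) into 1, now (~ (((0 & 1) & 0) & 1))
step 2: and_true (→) rewrites (0 & 1) into 0, now (~ ((0 & 0) & 1))
step 3: and_true (→) rewrites ((0 & 0) & 1) into (0 & 0), reaching cost 7 (bound 7)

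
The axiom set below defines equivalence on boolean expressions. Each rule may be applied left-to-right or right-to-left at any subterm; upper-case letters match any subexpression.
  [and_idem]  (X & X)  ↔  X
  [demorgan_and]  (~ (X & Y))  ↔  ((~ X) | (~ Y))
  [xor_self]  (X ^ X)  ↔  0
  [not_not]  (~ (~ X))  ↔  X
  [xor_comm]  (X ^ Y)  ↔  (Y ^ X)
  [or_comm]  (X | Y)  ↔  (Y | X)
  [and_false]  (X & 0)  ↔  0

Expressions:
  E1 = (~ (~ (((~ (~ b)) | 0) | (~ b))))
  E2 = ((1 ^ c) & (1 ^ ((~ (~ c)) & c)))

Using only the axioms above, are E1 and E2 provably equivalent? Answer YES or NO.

Every axiom is a valid identity, so a rewrite proof would force E1 and E2 to agree under every assignment.
At b=0, c=1: E1 = 1 but E2 = 0; they differ, so no derivation exists.

NO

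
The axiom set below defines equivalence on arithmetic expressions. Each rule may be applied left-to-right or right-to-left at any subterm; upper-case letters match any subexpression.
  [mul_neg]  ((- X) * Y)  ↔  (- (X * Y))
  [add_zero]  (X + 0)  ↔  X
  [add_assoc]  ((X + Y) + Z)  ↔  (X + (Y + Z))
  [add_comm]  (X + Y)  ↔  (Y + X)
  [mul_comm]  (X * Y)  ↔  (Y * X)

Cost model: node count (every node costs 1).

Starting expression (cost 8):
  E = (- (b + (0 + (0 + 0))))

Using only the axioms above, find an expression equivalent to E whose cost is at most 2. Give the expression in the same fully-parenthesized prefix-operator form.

(- b)   [cost 2]

step 1: add_zero (→) rewrites (0 + 0) into 0, now (- (b + (0 + 0)))
step 2: add_zero (→) rewrites (0 + 0) into 0, now (- (b + 0))
step 3: add_zero (→) rewrites (b + 0) into b, reaching cost 2 (bound 2)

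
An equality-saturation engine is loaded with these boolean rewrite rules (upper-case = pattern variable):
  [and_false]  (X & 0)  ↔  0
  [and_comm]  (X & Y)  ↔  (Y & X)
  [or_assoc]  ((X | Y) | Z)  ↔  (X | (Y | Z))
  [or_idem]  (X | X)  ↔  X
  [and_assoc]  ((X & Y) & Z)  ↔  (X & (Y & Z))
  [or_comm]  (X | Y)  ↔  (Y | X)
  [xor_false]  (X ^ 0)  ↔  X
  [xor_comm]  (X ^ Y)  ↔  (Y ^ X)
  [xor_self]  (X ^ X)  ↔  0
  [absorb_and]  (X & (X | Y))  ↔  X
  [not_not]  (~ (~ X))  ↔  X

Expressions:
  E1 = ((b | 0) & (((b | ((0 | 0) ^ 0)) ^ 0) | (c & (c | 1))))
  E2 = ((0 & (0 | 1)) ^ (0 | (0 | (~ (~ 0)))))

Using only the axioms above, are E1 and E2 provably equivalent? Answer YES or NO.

Every axiom is a valid identity, so a rewrite proof would force E1 and E2 to agree under every assignment.
At b=1, c=0: E1 = 1 but E2 = 0; they differ, so no derivation exists.

NO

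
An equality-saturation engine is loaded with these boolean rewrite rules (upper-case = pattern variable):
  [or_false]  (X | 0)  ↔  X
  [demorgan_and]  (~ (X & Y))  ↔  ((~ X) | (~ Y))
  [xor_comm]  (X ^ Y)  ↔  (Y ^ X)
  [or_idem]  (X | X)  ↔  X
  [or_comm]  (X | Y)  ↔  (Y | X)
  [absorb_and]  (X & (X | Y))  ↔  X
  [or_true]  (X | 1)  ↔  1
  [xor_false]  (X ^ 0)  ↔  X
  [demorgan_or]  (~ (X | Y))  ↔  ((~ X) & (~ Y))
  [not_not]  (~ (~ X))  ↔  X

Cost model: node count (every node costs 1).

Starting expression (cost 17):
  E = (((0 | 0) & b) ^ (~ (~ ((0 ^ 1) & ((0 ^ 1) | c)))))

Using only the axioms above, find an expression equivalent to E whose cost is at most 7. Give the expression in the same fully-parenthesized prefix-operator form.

((0 & b) ^ (0 ^ 1))   [cost 7]

step 1: or_false (→) rewrites (0 | 0) into 0, now ((0 & b) ^ (~ (~ ((0 ^ 1) & ((0 ^ 1) | c)))))
step 2: absorb_and (→) rewrites ((0 ^ 1) & ((0 ^ 1) | c)) into (0 ^ 1), now ((0 & b) ^ (~ (~ (0 ^ 1))))
step 3: not_not (→) rewrites (~ (~ (0 ^ 1))) into (0 ^ 1), reaching cost 7 (bound 7)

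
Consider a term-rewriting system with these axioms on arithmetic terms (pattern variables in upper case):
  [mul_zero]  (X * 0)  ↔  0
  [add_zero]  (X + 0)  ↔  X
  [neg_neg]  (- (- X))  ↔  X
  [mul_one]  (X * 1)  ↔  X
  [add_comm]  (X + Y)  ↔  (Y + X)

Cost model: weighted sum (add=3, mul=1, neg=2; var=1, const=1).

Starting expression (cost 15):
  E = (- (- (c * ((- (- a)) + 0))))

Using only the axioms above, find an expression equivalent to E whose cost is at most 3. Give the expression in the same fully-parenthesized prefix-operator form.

(c * a)   [cost 3]

(1) (- (- a))  =[neg_neg →]=  a    ⊢ (- (- (c * (a + 0))))
(2) (a + 0)  =[add_zero →]=  a    ⊢ (- (- (c * a)))
(3) (- (- (c * a)))  =[neg_neg →]=  (c * a)    ⊢ cost 3, within 3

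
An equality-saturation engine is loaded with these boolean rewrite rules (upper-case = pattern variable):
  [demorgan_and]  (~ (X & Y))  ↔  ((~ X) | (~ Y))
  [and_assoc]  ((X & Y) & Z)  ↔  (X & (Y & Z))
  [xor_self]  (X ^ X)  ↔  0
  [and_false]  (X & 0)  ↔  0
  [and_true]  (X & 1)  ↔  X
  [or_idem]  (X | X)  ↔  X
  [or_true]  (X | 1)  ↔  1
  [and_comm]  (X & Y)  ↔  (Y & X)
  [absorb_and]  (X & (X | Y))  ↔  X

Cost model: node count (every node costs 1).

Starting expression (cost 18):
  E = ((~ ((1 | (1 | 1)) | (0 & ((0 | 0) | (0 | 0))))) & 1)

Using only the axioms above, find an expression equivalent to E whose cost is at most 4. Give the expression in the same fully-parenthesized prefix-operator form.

(~ (1 | 0))   [cost 4]

1. [and_true →] ((~ ((1 | (1 | 1)) | (0 & ((0 | 0) | (0 | 0))))) & 1)  →  (~ ((1 | (1 | 1)) | (0 & ((0 | 0) | (0 | 0)))))
2. [or_idem →] ((0 | 0) | (0 | 0))  →  (0 | 0);  E = (~ ((1 | (1 | 1)) | (0 & (0 | 0))))
3. [or_idem →] (1 | 1)  →  1;  E = (~ ((1 | 1) | (0 & (0 | 0))))
4. [or_idem →] (1 | 1)  →  1;  E = (~ (1 | (0 & (0 | 0))))
5. [absorb_and →] (0 & (0 | 0))  →  0;  cost 4 ≤ 4, done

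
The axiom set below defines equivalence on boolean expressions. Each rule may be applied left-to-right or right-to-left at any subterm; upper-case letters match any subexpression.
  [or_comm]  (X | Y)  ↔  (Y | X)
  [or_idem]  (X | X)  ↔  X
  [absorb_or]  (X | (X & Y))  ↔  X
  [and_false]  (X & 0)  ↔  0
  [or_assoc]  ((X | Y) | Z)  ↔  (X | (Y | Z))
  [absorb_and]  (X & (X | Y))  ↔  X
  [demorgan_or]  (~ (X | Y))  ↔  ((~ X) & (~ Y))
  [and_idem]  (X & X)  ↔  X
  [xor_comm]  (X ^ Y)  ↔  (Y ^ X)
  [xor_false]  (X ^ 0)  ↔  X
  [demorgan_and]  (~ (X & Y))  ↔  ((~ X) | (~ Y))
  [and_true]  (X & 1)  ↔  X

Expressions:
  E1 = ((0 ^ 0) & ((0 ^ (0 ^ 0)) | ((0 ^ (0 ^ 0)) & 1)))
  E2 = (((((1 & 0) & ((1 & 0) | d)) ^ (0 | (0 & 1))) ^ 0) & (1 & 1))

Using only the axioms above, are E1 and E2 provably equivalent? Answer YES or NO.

1. [absorb_or →] ((0 ^ (0 ^ 0)) | ((0 ^ (0 ^ 0)) & 1))  →  (0 ^ (0 ^ 0));  E1 = ((0 ^ 0) & (0 ^ (0 ^ 0)))
2. [xor_false →] (0 ^ 0)  →  0;  E1 = ((0 ^ 0) & (0 ^ 0))
3. [and_idem →] ((0 ^ 0) & (0 ^ 0))  →  (0 ^ 0)
4. [and_true ←] (0 ^ 0)  →  ((0 ^ 0) & 1)
5. [and_false ←] 0  →  (1 & 0);  E1 = (((1 & 0) ^ 0) & 1)
6. [absorb_or ←] 0  →  (0 | (0 & 1));  E1 = (((1 & 0) ^ (0 | (0 & 1))) & 1)
7. [absorb_and ←] (1 & 0)  →  ((1 & 0) & ((1 & 0) | d));  E1 = ((((1 & 0) & ((1 & 0) | d)) ^ (0 | (0 & 1))) & 1)
8. [and_true ←] 1  →  (1 & 1);  E1 = ((((1 & 0) & ((1 & 0) | d)) ^ (0 | (0 & 1))) & (1 & 1))
9. [xor_false ←] (((1 & 0) & ((1 & 0) | d)) ^ (0 | (0 & 1)))  →  ((((1 & 0) & ((1 & 0) | d)) ^ (0 | (0 & 1))) ^ 0);  this is E2

YES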